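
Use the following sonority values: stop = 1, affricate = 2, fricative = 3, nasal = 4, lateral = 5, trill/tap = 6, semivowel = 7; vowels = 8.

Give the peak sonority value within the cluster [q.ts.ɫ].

5

/q/ — stop, sonority 1.
/ts/ — affricate, sonority 2.
/ɫ/ — lateral, sonority 5.
The maximum is 5.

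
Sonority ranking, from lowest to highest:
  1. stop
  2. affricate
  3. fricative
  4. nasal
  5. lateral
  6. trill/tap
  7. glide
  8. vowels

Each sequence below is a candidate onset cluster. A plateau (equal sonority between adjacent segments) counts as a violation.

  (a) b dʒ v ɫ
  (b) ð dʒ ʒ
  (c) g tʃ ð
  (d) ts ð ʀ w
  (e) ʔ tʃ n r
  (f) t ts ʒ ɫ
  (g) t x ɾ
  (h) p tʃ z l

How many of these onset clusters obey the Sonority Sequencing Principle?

(a) sonority 1-2-3-5: well-formed.
(b) sonority 3-2-3: ill-formed.
(c) sonority 1-2-3: well-formed.
(d) sonority 2-3-6-7: well-formed.
(e) sonority 1-2-4-6: well-formed.
(f) sonority 1-2-3-5: well-formed.
(g) sonority 1-3-6: well-formed.
(h) sonority 1-2-3-5: well-formed.

7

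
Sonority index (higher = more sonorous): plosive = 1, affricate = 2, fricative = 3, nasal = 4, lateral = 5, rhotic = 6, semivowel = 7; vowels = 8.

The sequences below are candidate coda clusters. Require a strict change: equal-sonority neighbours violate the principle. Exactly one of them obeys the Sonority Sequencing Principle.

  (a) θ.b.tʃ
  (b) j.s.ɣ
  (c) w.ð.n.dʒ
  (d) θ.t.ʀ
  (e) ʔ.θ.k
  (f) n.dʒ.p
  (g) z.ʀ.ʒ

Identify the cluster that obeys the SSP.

(a) θ.b.tʃ: profile 3-1-2 — violates.
(b) j.s.ɣ: profile 7-3-3 — violates.
(c) w.ð.n.dʒ: profile 7-3-4-2 — violates.
(d) θ.t.ʀ: profile 3-1-6 — violates.
(e) ʔ.θ.k: profile 1-3-1 — violates.
(f) n.dʒ.p: profile 4-2-1 — obeys.
(g) z.ʀ.ʒ: profile 3-6-3 — violates.

f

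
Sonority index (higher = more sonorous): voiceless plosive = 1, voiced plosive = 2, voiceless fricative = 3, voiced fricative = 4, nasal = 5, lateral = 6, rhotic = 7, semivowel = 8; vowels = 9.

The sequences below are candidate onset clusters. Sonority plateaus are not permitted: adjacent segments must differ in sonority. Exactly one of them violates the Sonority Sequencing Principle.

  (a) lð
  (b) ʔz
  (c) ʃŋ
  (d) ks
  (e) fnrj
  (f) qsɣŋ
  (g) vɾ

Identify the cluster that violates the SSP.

a

(a) 6-4 → violates
(b) 1-4 → obeys
(c) 3-5 → obeys
(d) 1-3 → obeys
(e) 3-5-7-8 → obeys
(f) 1-3-4-5 → obeys
(g) 4-7 → obeys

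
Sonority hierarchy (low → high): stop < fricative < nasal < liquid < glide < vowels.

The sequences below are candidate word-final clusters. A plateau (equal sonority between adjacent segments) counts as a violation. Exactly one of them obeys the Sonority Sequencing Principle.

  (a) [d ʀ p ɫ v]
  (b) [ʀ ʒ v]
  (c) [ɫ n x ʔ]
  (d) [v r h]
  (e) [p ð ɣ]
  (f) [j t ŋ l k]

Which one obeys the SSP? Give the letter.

(a) sonority 1-4-1-4-2: ill-formed.
(b) sonority 4-2-2: ill-formed.
(c) sonority 4-3-2-1: well-formed.
(d) sonority 2-4-2: ill-formed.
(e) sonority 1-2-2: ill-formed.
(f) sonority 5-1-3-4-1: ill-formed.

c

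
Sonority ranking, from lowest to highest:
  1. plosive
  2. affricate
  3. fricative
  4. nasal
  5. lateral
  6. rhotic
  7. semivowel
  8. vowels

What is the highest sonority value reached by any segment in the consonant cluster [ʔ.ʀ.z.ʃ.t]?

/ʔ/ is a plosive (sonority 1).
/ʀ/ is a rhotic (sonority 6).
/z/ is a fricative (sonority 3).
/ʃ/ is a fricative (sonority 3).
/t/ is a plosive (sonority 1).
The maximum is 6.

6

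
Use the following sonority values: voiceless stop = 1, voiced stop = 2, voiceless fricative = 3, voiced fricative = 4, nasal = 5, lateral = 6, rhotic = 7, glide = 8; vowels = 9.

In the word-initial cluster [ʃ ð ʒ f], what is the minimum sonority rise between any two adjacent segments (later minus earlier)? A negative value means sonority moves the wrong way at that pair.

-1

/ʃ/ is a voiceless fricative (sonority 3).
/ð/ is a voiced fricative (sonority 4).
/ʒ/ is a voiced fricative (sonority 4).
/f/ is a voiceless fricative (sonority 3).
/ʃ/→/ð/: change +1.
/ð/→/ʒ/: change +0.
/ʒ/→/f/: change -1.
Minimum = -1.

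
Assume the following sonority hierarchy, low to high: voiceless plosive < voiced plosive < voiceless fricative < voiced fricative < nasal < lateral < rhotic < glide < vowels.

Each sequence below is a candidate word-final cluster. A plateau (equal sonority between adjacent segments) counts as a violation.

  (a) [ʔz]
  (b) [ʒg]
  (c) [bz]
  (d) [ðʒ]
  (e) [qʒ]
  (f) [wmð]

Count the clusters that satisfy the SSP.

2

(a) 1-4 → violates
(b) 4-2 → obeys
(c) 2-4 → violates
(d) 4-4 → violates
(e) 1-4 → violates
(f) 8-5-4 → obeys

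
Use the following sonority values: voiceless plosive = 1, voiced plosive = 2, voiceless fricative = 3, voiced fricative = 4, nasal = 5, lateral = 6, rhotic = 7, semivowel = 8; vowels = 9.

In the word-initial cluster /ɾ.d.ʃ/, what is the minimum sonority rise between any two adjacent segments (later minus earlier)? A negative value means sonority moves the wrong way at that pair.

-5

/ɾ/ — rhotic, sonority 7.
/d/ — voiced plosive, sonority 2.
/ʃ/ — voiceless fricative, sonority 3.
/ɾ/→/d/: change -5.
/d/→/ʃ/: change +1.
Minimum = -5.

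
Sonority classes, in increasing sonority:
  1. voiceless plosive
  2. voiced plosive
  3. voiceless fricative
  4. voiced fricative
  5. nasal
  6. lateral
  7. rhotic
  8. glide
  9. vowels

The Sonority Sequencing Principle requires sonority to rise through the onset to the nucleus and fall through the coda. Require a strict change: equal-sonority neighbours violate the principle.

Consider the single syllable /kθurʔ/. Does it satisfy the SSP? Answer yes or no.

yes

Onset: /k/ is a voiceless plosive (sonority 1), /θ/ is a voiceless fricative (sonority 3); then the nucleus /u/ (sonority 9).
Onset profile 1-3-9 — rises to the nucleus.
Coda: /r/ is a rhotic (sonority 7), /ʔ/ is a voiceless plosive (sonority 1).
Coda profile 9-7-1 — falls from the nucleus.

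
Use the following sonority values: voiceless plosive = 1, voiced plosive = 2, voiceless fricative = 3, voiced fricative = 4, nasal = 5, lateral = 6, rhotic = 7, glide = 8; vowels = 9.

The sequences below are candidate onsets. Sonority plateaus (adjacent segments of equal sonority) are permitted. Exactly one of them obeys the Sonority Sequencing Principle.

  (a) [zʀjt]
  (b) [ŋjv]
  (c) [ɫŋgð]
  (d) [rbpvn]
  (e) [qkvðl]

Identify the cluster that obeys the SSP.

(a) 4-7-8-1 → violates
(b) 5-8-4 → violates
(c) 6-5-2-4 → violates
(d) 7-2-1-4-5 → violates
(e) 1-1-4-4-6 → obeys

e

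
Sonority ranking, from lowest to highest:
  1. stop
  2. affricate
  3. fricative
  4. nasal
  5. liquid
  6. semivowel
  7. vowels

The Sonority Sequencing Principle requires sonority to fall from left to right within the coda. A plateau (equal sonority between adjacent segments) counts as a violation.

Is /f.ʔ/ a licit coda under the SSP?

yes

/f/: fricative = 3.
/ʔ/: stop = 1.
The profile 3-1 strictly falls, so the coda satisfies the SSP.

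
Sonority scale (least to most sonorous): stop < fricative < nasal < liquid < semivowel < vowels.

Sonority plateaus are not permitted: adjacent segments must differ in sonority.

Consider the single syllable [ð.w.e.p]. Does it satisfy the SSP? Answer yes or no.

Onset: /ð/ is a fricative (sonority 2), /w/ is a semivowel (sonority 5); then the nucleus /e/ (sonority 6).
Onset profile 2-5-6 — rises to the nucleus.
Coda: /p/ is a stop (sonority 1).
Coda profile 6-1 — falls from the nucleus.

yes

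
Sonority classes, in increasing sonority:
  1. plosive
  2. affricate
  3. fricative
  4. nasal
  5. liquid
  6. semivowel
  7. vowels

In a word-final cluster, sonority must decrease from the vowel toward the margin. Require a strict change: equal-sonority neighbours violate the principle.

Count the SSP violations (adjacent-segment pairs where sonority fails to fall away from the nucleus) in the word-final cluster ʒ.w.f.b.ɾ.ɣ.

2

/ʒ/ is a fricative (sonority 3).
/w/ is a semivowel (sonority 6).
/f/ is a fricative (sonority 3).
/b/ is a plosive (sonority 1).
/ɾ/ is a liquid (sonority 5).
/ɣ/ is a fricative (sonority 3).
/ʒ/→/w/: 3→6 (does not fall) — violation.
/w/→/f/: 6→3 (falls) — ok.
/f/→/b/: 3→1 (falls) — ok.
/b/→/ɾ/: 1→5 (does not fall) — violation.
/ɾ/→/ɣ/: 5→3 (falls) — ok.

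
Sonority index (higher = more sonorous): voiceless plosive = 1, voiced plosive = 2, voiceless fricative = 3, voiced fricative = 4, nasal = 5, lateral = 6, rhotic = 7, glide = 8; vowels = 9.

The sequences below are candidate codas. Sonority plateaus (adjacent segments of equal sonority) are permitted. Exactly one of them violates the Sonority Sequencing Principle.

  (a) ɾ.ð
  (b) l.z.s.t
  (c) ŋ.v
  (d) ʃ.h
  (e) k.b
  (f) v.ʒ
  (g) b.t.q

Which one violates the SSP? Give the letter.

e

(a) 7-4 → obeys
(b) 6-4-3-1 → obeys
(c) 5-4 → obeys
(d) 3-3 → obeys
(e) 1-2 → violates
(f) 4-4 → obeys
(g) 2-1-1 → obeys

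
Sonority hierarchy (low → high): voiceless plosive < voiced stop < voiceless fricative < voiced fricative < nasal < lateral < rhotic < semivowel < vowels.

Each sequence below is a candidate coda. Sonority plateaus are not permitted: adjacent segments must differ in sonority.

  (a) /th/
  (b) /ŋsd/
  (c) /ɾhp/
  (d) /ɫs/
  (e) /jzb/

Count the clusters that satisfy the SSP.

4

(a) /th/: profile 1-3 — violates.
(b) /ŋsd/: profile 5-3-2 — obeys.
(c) /ɾhp/: profile 7-3-1 — obeys.
(d) /ɫs/: profile 6-3 — obeys.
(e) /jzb/: profile 8-4-2 — obeys.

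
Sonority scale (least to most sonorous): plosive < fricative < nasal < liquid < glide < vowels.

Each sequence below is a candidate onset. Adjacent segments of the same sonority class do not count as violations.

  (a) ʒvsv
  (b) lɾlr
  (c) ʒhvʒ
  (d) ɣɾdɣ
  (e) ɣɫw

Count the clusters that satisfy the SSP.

4

(a) 2-2-2-2 → obeys
(b) 4-4-4-4 → obeys
(c) 2-2-2-2 → obeys
(d) 2-4-1-2 → violates
(e) 2-4-5 → obeys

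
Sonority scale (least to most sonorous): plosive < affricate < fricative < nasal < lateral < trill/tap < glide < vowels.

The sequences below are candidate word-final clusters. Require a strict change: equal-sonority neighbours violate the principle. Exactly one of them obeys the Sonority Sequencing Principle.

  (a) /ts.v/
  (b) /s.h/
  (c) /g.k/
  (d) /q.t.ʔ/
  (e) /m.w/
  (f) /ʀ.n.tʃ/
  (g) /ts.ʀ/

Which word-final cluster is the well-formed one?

(a) 2-3 → violates
(b) 3-3 → violates
(c) 1-1 → violates
(d) 1-1-1 → violates
(e) 4-7 → violates
(f) 6-4-2 → obeys
(g) 2-6 → violates

f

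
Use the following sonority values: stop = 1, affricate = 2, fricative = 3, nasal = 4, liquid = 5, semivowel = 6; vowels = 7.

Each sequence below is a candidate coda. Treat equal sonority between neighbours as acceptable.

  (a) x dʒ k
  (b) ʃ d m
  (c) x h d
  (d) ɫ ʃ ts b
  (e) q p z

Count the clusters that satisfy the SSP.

(a) sonority 3-2-1: well-formed.
(b) sonority 3-1-4: ill-formed.
(c) sonority 3-3-1: well-formed.
(d) sonority 5-3-2-1: well-formed.
(e) sonority 1-1-3: ill-formed.

3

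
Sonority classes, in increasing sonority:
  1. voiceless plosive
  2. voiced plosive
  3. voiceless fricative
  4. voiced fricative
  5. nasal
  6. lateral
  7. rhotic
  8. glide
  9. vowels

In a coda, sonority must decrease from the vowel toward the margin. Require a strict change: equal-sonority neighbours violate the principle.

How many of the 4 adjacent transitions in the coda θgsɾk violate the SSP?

2

/θ/ — voiceless fricative, sonority 3.
/g/ — voiced plosive, sonority 2.
/s/ — voiceless fricative, sonority 3.
/ɾ/ — rhotic, sonority 7.
/k/ — voiceless plosive, sonority 1.
/θ/→/g/: 3→2 (falls) — ok.
/g/→/s/: 2→3 (does not fall) — violation.
/s/→/ɾ/: 3→7 (does not fall) — violation.
/ɾ/→/k/: 7→1 (falls) — ok.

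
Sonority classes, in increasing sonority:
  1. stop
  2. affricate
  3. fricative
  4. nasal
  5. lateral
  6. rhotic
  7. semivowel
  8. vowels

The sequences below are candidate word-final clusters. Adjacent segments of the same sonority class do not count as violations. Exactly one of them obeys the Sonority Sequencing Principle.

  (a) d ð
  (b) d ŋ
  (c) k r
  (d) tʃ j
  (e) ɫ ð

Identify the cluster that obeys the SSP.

(a) d ð: profile 1-3 — violates.
(b) d ŋ: profile 1-4 — violates.
(c) k r: profile 1-6 — violates.
(d) tʃ j: profile 2-7 — violates.
(e) ɫ ð: profile 5-3 — obeys.

e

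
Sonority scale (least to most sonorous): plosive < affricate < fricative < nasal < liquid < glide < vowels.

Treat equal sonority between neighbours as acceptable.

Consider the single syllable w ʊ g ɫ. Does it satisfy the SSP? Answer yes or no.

Onset: /w/ is a glide (sonority 6); then the nucleus /ʊ/ (sonority 7).
Onset profile 6-7 — rises to the nucleus.
Coda: /g/ is a plosive (sonority 1), /ɫ/ is a liquid (sonority 5).
Coda profile 7-1-5 — does not fall throughout.

no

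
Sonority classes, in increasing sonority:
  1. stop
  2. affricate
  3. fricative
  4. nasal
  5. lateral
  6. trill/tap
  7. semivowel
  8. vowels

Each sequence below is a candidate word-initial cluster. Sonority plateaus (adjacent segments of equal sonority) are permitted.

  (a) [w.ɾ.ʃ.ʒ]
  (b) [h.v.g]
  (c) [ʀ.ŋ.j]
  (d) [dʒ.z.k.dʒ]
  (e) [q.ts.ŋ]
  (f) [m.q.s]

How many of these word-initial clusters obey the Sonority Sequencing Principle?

1

(a) sonority 7-6-3-3: ill-formed.
(b) sonority 3-3-1: ill-formed.
(c) sonority 6-4-7: ill-formed.
(d) sonority 2-3-1-2: ill-formed.
(e) sonority 1-2-4: well-formed.
(f) sonority 4-1-3: ill-formed.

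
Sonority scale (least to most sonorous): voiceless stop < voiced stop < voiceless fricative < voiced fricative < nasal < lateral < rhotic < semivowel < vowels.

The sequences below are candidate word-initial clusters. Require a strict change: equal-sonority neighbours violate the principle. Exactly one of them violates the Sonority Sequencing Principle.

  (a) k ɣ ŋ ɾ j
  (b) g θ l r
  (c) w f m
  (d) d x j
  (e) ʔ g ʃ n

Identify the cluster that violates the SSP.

(a) sonority 1-4-5-7-8: well-formed.
(b) sonority 2-3-6-7: well-formed.
(c) sonority 8-3-5: ill-formed.
(d) sonority 2-3-8: well-formed.
(e) sonority 1-2-3-5: well-formed.

c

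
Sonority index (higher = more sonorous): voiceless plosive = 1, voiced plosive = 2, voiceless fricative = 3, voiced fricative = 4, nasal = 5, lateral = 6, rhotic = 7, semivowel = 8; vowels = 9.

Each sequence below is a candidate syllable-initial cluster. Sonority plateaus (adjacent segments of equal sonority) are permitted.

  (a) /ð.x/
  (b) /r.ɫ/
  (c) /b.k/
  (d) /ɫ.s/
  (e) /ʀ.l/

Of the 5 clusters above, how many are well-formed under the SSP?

(a) sonority 4-3: ill-formed.
(b) sonority 7-6: ill-formed.
(c) sonority 2-1: ill-formed.
(d) sonority 6-3: ill-formed.
(e) sonority 7-6: ill-formed.

0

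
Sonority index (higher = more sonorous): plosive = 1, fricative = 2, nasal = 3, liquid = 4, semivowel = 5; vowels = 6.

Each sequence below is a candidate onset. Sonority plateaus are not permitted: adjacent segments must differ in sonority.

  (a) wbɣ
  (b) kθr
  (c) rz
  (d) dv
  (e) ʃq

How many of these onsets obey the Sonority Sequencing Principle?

(a) sonority 5-1-2: ill-formed.
(b) sonority 1-2-4: well-formed.
(c) sonority 4-2: ill-formed.
(d) sonority 1-2: well-formed.
(e) sonority 2-1: ill-formed.

2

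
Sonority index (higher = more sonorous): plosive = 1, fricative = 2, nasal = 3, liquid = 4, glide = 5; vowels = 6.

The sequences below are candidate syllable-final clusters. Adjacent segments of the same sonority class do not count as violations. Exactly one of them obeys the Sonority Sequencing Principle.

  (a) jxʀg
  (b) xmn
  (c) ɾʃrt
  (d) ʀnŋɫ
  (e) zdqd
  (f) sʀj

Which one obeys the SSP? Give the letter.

(a) jxʀg: profile 5-2-4-1 — violates.
(b) xmn: profile 2-3-3 — violates.
(c) ɾʃrt: profile 4-2-4-1 — violates.
(d) ʀnŋɫ: profile 4-3-3-4 — violates.
(e) zdqd: profile 2-1-1-1 — obeys.
(f) sʀj: profile 2-4-5 — violates.

e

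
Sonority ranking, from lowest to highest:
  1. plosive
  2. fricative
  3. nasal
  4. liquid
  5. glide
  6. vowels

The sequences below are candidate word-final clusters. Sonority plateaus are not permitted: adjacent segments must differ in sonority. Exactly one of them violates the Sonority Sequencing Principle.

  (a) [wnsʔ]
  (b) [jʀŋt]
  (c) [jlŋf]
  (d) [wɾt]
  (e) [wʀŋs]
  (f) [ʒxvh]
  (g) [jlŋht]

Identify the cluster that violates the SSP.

(a) [wnsʔ]: profile 5-3-2-1 — obeys.
(b) [jʀŋt]: profile 5-4-3-1 — obeys.
(c) [jlŋf]: profile 5-4-3-2 — obeys.
(d) [wɾt]: profile 5-4-1 — obeys.
(e) [wʀŋs]: profile 5-4-3-2 — obeys.
(f) [ʒxvh]: profile 2-2-2-2 — violates.
(g) [jlŋht]: profile 5-4-3-2-1 — obeys.

f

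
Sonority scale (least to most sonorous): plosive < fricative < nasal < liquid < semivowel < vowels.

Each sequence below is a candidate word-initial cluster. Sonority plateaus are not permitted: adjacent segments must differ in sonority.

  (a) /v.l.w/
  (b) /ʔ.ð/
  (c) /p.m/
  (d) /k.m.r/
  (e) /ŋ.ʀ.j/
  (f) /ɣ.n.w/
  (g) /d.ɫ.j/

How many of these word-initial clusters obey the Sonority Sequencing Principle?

7

(a) 2-4-5 → obeys
(b) 1-2 → obeys
(c) 1-3 → obeys
(d) 1-3-4 → obeys
(e) 3-4-5 → obeys
(f) 2-3-5 → obeys
(g) 1-4-5 → obeys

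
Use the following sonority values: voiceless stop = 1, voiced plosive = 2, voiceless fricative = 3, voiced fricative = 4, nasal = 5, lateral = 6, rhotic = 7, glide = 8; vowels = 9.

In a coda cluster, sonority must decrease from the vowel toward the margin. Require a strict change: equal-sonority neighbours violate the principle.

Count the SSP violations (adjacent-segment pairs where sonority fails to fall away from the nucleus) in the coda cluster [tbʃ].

2

/t/ — voiceless stop, sonority 1.
/b/ — voiced plosive, sonority 2.
/ʃ/ — voiceless fricative, sonority 3.
/t/→/b/: 1→2 (does not fall) — violation.
/b/→/ʃ/: 2→3 (does not fall) — violation.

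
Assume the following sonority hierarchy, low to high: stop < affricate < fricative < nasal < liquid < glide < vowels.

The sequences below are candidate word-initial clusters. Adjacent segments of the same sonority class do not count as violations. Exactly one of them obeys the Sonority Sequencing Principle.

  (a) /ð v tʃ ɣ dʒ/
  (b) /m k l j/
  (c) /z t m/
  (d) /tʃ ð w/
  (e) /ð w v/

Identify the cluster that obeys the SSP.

(a) /ð v tʃ ɣ dʒ/: profile 3-3-2-3-2 — violates.
(b) /m k l j/: profile 4-1-5-6 — violates.
(c) /z t m/: profile 3-1-4 — violates.
(d) /tʃ ð w/: profile 2-3-6 — obeys.
(e) /ð w v/: profile 3-6-3 — violates.

d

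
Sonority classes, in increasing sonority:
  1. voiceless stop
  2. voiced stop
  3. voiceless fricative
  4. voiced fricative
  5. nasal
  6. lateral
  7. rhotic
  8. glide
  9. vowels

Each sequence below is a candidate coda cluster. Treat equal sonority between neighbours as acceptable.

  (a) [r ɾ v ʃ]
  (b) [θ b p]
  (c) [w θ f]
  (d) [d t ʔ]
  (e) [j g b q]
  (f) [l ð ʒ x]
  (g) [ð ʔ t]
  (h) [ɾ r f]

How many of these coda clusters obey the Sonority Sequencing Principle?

8

(a) 7-7-4-3 → obeys
(b) 3-2-1 → obeys
(c) 8-3-3 → obeys
(d) 2-1-1 → obeys
(e) 8-2-2-1 → obeys
(f) 6-4-4-3 → obeys
(g) 4-1-1 → obeys
(h) 7-7-3 → obeys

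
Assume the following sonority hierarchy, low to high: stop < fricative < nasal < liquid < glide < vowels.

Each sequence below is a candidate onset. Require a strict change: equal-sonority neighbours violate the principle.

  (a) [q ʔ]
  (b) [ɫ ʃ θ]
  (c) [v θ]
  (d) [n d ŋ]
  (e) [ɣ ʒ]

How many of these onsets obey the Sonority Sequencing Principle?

(a) [q ʔ]: profile 1-1 — violates.
(b) [ɫ ʃ θ]: profile 4-2-2 — violates.
(c) [v θ]: profile 2-2 — violates.
(d) [n d ŋ]: profile 3-1-3 — violates.
(e) [ɣ ʒ]: profile 2-2 — violates.

0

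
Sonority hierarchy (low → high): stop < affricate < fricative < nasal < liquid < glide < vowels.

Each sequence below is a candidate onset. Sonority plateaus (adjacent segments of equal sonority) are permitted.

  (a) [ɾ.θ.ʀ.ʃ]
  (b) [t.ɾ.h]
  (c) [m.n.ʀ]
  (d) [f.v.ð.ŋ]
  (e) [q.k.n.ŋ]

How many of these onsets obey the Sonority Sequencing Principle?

(a) sonority 5-3-5-3: ill-formed.
(b) sonority 1-5-3: ill-formed.
(c) sonority 4-4-5: well-formed.
(d) sonority 3-3-3-4: well-formed.
(e) sonority 1-1-4-4: well-formed.

3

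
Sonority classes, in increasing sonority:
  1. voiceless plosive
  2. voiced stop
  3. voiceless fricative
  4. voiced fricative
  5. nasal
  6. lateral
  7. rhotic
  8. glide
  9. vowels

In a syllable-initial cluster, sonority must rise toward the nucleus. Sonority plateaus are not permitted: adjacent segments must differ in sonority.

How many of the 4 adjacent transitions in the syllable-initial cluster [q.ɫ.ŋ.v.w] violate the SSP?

2

/q/ — voiceless plosive, sonority 1.
/ɫ/ — lateral, sonority 6.
/ŋ/ — nasal, sonority 5.
/v/ — voiced fricative, sonority 4.
/w/ — glide, sonority 8.
/q/→/ɫ/: 1→6 (rises) — ok.
/ɫ/→/ŋ/: 6→5 (does not rise) — violation.
/ŋ/→/v/: 5→4 (does not rise) — violation.
/v/→/w/: 4→8 (rises) — ok.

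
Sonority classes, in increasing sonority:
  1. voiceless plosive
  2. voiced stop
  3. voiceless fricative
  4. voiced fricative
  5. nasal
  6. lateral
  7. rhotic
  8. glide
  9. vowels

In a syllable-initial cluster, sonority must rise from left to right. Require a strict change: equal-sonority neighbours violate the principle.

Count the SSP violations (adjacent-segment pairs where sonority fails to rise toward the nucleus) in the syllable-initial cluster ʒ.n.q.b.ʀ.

/ʒ/ is a voiced fricative (sonority 4).
/n/ is a nasal (sonority 5).
/q/ is a voiceless plosive (sonority 1).
/b/ is a voiced stop (sonority 2).
/ʀ/ is a rhotic (sonority 7).
/ʒ/→/n/: 4→5 (rises) — ok.
/n/→/q/: 5→1 (does not rise) — violation.
/q/→/b/: 1→2 (rises) — ok.
/b/→/ʀ/: 2→7 (rises) — ok.

1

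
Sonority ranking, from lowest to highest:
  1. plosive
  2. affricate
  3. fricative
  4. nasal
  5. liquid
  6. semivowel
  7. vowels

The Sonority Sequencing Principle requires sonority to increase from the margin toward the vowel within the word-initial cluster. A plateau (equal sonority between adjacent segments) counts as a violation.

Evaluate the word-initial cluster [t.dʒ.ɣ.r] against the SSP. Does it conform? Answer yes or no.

yes

/t/: plosive = 1.
/dʒ/: affricate = 2.
/ɣ/: fricative = 3.
/r/: liquid = 5.
The profile 1-2-3-5 strictly rises, so the word-initial cluster satisfies the SSP.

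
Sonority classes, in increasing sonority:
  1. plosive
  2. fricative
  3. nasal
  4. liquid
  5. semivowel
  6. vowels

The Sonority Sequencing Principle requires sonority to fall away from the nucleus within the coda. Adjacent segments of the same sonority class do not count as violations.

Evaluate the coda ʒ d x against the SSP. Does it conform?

no

/ʒ/: fricative = 2.
/d/: plosive = 1.
/x/: fricative = 2.
The profile is 2-1-2. Between /d/ (1) and /x/ (2) sonority does not fall, so the cluster violates the SSP.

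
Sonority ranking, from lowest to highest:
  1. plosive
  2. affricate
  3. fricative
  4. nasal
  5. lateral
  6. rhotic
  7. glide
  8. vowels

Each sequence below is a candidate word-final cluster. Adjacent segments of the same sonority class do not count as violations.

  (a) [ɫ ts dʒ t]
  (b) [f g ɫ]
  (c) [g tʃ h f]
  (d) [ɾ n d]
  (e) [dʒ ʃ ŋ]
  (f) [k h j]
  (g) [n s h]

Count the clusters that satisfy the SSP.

3

(a) sonority 5-2-2-1: well-formed.
(b) sonority 3-1-5: ill-formed.
(c) sonority 1-2-3-3: ill-formed.
(d) sonority 6-4-1: well-formed.
(e) sonority 2-3-4: ill-formed.
(f) sonority 1-3-7: ill-formed.
(g) sonority 4-3-3: well-formed.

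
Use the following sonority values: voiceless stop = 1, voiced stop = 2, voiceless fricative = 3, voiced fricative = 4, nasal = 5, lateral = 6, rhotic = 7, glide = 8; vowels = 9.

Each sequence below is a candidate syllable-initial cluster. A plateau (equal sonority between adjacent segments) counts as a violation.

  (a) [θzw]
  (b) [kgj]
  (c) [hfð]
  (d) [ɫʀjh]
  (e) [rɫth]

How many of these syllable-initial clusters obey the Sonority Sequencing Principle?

(a) sonority 3-4-8: well-formed.
(b) sonority 1-2-8: well-formed.
(c) sonority 3-3-4: ill-formed.
(d) sonority 6-7-8-3: ill-formed.
(e) sonority 7-6-1-3: ill-formed.

2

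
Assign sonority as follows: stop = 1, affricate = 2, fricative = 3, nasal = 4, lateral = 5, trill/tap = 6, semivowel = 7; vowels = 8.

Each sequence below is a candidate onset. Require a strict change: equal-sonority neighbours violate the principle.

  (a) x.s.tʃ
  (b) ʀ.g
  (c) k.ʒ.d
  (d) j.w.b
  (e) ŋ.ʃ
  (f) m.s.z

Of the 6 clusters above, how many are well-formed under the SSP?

(a) 3-3-2 → violates
(b) 6-1 → violates
(c) 1-3-1 → violates
(d) 7-7-1 → violates
(e) 4-3 → violates
(f) 4-3-3 → violates

0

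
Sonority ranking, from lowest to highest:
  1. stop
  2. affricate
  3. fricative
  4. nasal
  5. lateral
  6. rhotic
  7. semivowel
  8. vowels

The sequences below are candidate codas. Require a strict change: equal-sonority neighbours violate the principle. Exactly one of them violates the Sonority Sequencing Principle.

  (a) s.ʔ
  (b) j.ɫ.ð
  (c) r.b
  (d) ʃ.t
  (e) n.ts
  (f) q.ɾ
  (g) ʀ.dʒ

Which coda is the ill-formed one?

(a) sonority 3-1: well-formed.
(b) sonority 7-5-3: well-formed.
(c) sonority 6-1: well-formed.
(d) sonority 3-1: well-formed.
(e) sonority 4-2: well-formed.
(f) sonority 1-6: ill-formed.
(g) sonority 6-2: well-formed.

f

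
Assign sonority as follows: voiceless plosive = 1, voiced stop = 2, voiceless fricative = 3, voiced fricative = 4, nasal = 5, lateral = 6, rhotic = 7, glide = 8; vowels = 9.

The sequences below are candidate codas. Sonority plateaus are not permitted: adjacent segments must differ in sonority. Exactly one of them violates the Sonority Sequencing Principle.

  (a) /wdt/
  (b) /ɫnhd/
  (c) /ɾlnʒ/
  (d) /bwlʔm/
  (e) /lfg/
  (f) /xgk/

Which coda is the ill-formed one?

(a) 8-2-1 → obeys
(b) 6-5-3-2 → obeys
(c) 7-6-5-4 → obeys
(d) 2-8-6-1-5 → violates
(e) 6-3-2 → obeys
(f) 3-2-1 → obeys

d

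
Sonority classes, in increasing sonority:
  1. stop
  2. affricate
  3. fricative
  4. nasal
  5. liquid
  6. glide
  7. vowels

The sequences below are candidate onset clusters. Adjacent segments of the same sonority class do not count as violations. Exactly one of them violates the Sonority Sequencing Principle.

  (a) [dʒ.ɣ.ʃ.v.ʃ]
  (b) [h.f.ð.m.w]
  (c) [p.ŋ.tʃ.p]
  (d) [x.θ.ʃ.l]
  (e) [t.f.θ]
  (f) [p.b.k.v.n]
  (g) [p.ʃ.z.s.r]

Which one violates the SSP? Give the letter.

(a) 2-3-3-3-3 → obeys
(b) 3-3-3-4-6 → obeys
(c) 1-4-2-1 → violates
(d) 3-3-3-5 → obeys
(e) 1-3-3 → obeys
(f) 1-1-1-3-4 → obeys
(g) 1-3-3-3-5 → obeys

c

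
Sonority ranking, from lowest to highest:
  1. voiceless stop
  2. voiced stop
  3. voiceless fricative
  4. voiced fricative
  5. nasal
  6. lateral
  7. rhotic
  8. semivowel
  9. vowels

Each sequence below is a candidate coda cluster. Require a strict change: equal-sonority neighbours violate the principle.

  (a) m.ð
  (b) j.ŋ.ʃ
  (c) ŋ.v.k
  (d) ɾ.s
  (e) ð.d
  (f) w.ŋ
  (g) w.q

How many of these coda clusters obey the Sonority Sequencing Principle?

7

(a) 5-4 → obeys
(b) 8-5-3 → obeys
(c) 5-4-1 → obeys
(d) 7-3 → obeys
(e) 4-2 → obeys
(f) 8-5 → obeys
(g) 8-1 → obeys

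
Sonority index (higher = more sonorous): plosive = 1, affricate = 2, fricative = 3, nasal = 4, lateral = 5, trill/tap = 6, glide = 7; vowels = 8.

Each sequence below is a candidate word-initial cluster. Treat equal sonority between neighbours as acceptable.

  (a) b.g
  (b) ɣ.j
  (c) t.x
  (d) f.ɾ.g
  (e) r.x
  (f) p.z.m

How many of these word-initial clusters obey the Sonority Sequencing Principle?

(a) b.g: profile 1-1 — obeys.
(b) ɣ.j: profile 3-7 — obeys.
(c) t.x: profile 1-3 — obeys.
(d) f.ɾ.g: profile 3-6-1 — violates.
(e) r.x: profile 6-3 — violates.
(f) p.z.m: profile 1-3-4 — obeys.

4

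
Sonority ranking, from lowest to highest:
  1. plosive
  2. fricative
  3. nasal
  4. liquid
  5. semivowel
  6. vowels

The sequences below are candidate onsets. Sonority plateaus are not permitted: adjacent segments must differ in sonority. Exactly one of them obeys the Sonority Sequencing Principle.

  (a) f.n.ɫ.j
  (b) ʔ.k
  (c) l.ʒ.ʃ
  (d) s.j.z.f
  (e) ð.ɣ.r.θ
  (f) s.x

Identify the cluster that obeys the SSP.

(a) 2-3-4-5 → obeys
(b) 1-1 → violates
(c) 4-2-2 → violates
(d) 2-5-2-2 → violates
(e) 2-2-4-2 → violates
(f) 2-2 → violates

a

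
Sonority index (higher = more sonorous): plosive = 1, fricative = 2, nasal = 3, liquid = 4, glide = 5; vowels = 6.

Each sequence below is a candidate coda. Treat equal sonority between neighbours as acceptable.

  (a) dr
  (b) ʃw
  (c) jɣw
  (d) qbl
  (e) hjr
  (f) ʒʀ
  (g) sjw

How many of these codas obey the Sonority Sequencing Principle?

0

(a) dr: profile 1-4 — violates.
(b) ʃw: profile 2-5 — violates.
(c) jɣw: profile 5-2-5 — violates.
(d) qbl: profile 1-1-4 — violates.
(e) hjr: profile 2-5-4 — violates.
(f) ʒʀ: profile 2-4 — violates.
(g) sjw: profile 2-5-5 — violates.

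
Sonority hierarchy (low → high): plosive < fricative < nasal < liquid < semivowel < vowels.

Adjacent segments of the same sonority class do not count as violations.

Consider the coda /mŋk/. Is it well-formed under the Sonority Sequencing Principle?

/m/ — nasal, sonority 3.
/ŋ/ — nasal, sonority 3.
/k/ — plosive, sonority 1.
The profile 3-3-1 is non-increasing (plateaus allowed), so the coda satisfies the SSP.

yes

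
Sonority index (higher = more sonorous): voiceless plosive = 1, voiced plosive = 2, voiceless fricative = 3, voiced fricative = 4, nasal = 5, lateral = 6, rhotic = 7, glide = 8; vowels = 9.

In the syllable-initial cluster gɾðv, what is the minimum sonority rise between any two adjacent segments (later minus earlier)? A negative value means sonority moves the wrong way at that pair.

-3

/g/ is a voiced plosive (sonority 2).
/ɾ/ is a rhotic (sonority 7).
/ð/ is a voiced fricative (sonority 4).
/v/ is a voiced fricative (sonority 4).
/g/→/ɾ/: change +5.
/ɾ/→/ð/: change -3.
/ð/→/v/: change +0.
Minimum = -3.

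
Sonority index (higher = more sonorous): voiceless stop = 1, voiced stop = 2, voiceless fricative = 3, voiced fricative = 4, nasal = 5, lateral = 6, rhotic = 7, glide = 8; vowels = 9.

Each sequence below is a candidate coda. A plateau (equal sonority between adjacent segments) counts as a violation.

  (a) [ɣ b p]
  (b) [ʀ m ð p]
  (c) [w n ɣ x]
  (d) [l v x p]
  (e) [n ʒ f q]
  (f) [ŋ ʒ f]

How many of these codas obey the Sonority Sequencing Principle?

(a) 4-2-1 → obeys
(b) 7-5-4-1 → obeys
(c) 8-5-4-3 → obeys
(d) 6-4-3-1 → obeys
(e) 5-4-3-1 → obeys
(f) 5-4-3 → obeys

6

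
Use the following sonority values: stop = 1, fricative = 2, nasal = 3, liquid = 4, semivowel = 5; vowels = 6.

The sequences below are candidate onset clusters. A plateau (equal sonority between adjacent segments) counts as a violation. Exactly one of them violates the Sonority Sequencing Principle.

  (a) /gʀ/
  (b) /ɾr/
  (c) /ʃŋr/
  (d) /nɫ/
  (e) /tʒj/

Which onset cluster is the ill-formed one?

b

(a) sonority 1-4: well-formed.
(b) sonority 4-4: ill-formed.
(c) sonority 2-3-4: well-formed.
(d) sonority 3-4: well-formed.
(e) sonority 1-2-5: well-formed.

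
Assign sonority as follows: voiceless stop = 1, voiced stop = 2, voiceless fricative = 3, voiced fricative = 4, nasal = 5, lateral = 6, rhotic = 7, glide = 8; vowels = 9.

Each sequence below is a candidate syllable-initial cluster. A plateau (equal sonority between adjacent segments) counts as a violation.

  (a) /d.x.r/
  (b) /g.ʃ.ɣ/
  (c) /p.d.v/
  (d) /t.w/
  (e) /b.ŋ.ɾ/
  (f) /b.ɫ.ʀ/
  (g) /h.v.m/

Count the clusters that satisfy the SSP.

7

(a) 2-3-7 → obeys
(b) 2-3-4 → obeys
(c) 1-2-4 → obeys
(d) 1-8 → obeys
(e) 2-5-7 → obeys
(f) 2-6-7 → obeys
(g) 3-4-5 → obeys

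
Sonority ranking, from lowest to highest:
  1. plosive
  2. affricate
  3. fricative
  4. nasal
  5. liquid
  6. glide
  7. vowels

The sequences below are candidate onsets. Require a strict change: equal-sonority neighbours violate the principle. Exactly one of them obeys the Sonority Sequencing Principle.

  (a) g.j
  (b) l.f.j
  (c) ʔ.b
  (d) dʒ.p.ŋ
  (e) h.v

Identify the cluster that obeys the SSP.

(a) 1-6 → obeys
(b) 5-3-6 → violates
(c) 1-1 → violates
(d) 2-1-4 → violates
(e) 3-3 → violates

a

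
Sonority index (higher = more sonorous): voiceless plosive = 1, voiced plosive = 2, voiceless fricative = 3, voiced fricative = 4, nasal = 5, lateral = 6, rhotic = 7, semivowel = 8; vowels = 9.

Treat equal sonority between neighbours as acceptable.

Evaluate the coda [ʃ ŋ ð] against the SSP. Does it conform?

no

/ʃ/: voiceless fricative = 3.
/ŋ/: nasal = 5.
/ð/: voiced fricative = 4.
The profile is 3-5-4. Between /ʃ/ (3) and /ŋ/ (5) sonority does not fall, so the cluster violates the SSP.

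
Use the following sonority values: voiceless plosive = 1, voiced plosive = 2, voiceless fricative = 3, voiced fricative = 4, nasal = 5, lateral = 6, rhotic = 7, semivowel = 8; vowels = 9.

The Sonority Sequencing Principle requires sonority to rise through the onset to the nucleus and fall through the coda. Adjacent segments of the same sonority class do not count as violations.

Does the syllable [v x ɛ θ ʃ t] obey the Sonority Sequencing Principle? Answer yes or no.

no

Onset: /v/ is a voiced fricative (sonority 4), /x/ is a voiceless fricative (sonority 3); then the nucleus /ɛ/ (sonority 9).
Onset profile 4-3-9 — does not rise throughout.
Coda: /θ/ is a voiceless fricative (sonority 3), /ʃ/ is a voiceless fricative (sonority 3), /t/ is a voiceless plosive (sonority 1).
Coda profile 9-3-3-1 — falls from the nucleus.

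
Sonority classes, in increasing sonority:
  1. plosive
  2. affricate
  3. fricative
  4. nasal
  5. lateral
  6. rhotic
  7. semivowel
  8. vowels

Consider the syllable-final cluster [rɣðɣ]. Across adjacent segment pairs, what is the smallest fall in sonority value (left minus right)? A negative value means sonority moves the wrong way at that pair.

0

/r/ — rhotic, sonority 6.
/ɣ/ — fricative, sonority 3.
/ð/ — fricative, sonority 3.
/ɣ/ — fricative, sonority 3.
/r/→/ɣ/: change +3.
/ɣ/→/ð/: change +0.
/ð/→/ɣ/: change +0.
Minimum = 0.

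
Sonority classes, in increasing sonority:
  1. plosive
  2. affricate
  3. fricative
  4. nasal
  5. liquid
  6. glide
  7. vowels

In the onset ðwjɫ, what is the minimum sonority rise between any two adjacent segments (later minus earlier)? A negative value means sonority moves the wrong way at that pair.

-1

/ð/: fricative = 3.
/w/: glide = 6.
/j/: glide = 6.
/ɫ/: liquid = 5.
/ð/→/w/: change +3.
/w/→/j/: change +0.
/j/→/ɫ/: change -1.
Minimum = -1.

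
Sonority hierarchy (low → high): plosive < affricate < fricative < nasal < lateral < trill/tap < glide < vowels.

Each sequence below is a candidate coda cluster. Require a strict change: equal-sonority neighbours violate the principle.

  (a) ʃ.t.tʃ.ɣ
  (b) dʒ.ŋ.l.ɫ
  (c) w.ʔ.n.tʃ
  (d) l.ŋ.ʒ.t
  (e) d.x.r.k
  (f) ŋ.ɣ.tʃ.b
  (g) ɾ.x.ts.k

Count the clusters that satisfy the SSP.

(a) sonority 3-1-2-3: ill-formed.
(b) sonority 2-4-5-5: ill-formed.
(c) sonority 7-1-4-2: ill-formed.
(d) sonority 5-4-3-1: well-formed.
(e) sonority 1-3-6-1: ill-formed.
(f) sonority 4-3-2-1: well-formed.
(g) sonority 6-3-2-1: well-formed.

3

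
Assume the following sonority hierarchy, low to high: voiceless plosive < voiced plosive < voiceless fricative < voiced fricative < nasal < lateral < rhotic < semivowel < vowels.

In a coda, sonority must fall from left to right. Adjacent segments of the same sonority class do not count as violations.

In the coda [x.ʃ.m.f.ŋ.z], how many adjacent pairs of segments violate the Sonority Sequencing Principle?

2

/x/ — voiceless fricative, sonority 3.
/ʃ/ — voiceless fricative, sonority 3.
/m/ — nasal, sonority 5.
/f/ — voiceless fricative, sonority 3.
/ŋ/ — nasal, sonority 5.
/z/ — voiced fricative, sonority 4.
/x/→/ʃ/: 3→3 (plateau, allowed) — ok.
/ʃ/→/m/: 3→5 (does not fall) — violation.
/m/→/f/: 5→3 (falls) — ok.
/f/→/ŋ/: 3→5 (does not fall) — violation.
/ŋ/→/z/: 5→4 (falls) — ok.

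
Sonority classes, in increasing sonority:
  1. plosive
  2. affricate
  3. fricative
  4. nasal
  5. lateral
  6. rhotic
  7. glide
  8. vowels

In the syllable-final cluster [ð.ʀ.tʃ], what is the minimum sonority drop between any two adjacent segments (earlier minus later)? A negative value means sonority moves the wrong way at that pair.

/ð/: fricative = 3.
/ʀ/: rhotic = 6.
/tʃ/: affricate = 2.
/ð/→/ʀ/: change -3.
/ʀ/→/tʃ/: change +4.
Minimum = -3.

-3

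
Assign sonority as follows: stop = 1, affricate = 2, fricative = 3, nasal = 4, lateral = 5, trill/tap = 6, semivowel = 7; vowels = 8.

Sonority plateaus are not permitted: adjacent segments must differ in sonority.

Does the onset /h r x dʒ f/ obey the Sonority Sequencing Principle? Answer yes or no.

no

/h/: fricative = 3.
/r/: trill/tap = 6.
/x/: fricative = 3.
/dʒ/: affricate = 2.
/f/: fricative = 3.
The profile is 3-6-3-2-3. Between /r/ (6) and /x/ (3) sonority does not rise, so the cluster violates the SSP.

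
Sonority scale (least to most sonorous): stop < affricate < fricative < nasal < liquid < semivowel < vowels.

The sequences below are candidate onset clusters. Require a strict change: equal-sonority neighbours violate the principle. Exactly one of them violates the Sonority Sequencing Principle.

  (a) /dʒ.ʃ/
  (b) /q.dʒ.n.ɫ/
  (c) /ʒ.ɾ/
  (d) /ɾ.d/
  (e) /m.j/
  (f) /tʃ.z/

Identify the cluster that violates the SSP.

(a) sonority 2-3: well-formed.
(b) sonority 1-2-4-5: well-formed.
(c) sonority 3-5: well-formed.
(d) sonority 5-1: ill-formed.
(e) sonority 4-6: well-formed.
(f) sonority 2-3: well-formed.

d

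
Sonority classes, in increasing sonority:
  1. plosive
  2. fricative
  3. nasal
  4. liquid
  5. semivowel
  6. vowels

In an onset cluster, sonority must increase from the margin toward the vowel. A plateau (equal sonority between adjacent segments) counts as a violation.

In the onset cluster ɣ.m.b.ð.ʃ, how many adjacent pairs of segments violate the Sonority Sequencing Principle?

2

/ɣ/ is a fricative (sonority 2).
/m/ is a nasal (sonority 3).
/b/ is a plosive (sonority 1).
/ð/ is a fricative (sonority 2).
/ʃ/ is a fricative (sonority 2).
/ɣ/→/m/: 2→3 (rises) — ok.
/m/→/b/: 3→1 (does not rise) — violation.
/b/→/ð/: 1→2 (rises) — ok.
/ð/→/ʃ/: 2→2 (plateau) — violation.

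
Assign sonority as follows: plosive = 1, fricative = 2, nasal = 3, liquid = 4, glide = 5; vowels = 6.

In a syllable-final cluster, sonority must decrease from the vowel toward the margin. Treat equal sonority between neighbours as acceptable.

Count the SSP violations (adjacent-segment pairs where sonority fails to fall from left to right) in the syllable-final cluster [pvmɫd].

/p/ is a plosive (sonority 1).
/v/ is a fricative (sonority 2).
/m/ is a nasal (sonority 3).
/ɫ/ is a liquid (sonority 4).
/d/ is a plosive (sonority 1).
/p/→/v/: 1→2 (does not fall) — violation.
/v/→/m/: 2→3 (does not fall) — violation.
/m/→/ɫ/: 3→4 (does not fall) — violation.
/ɫ/→/d/: 4→1 (falls) — ok.

3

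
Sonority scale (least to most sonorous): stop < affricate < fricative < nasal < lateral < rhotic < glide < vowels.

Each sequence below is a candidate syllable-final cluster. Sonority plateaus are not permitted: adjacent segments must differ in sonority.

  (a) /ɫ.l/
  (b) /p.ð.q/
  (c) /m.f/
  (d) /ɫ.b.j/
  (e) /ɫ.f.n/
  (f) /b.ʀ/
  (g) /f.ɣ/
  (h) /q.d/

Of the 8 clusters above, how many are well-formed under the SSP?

(a) sonority 5-5: ill-formed.
(b) sonority 1-3-1: ill-formed.
(c) sonority 4-3: well-formed.
(d) sonority 5-1-7: ill-formed.
(e) sonority 5-3-4: ill-formed.
(f) sonority 1-6: ill-formed.
(g) sonority 3-3: ill-formed.
(h) sonority 1-1: ill-formed.

1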